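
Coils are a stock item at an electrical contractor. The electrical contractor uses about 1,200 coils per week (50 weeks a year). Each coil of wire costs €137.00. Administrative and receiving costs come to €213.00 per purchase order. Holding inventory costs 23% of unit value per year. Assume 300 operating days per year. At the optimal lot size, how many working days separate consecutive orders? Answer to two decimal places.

Annual demand D = 1,200 × 50 = 60,000.
Holding cost H = 0.23 × €137.00 = €31.5100 per unit per year.
The optimal lot size = √(2DS/H) = √(2 × 60,000 × 213 / 31.51) ≈ 900.65.
Cycle time = Q*/D × 300 = 900.65 / 60,000 × 300 ≈ 4.503 days.

T ≈ 4.50 days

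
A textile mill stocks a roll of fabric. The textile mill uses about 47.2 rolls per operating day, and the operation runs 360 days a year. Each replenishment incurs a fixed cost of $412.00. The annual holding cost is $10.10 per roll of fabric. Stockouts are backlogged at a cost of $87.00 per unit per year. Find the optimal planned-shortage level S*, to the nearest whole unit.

Annual demand D = 47.2 × 360 = 16,992.
With planned backorders, Q* = √(2DS/H) · √((H+B)/B).
√(2DS/H) = √(2 × 16,992 × 412 / 10.1) = 1177.403.
√((H+B)/B) = √((10.1+87)/87) = 1.0565.
Q* ≈ 1243.870.
S* = Q* · H/(H+B) = 1243.870 × 10.1/97.1 ≈ 129.383.

S* ≈ 129 rolls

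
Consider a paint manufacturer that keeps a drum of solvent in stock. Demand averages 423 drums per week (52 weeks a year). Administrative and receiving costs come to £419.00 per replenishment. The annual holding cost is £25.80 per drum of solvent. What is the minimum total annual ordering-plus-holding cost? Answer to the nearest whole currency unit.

Annual demand D = 423 × 52 = 21,996.
The optimal lot size = √(2DS/H) = √(2 × 21,996 × 419 / 25.8) ≈ 845.25.
At the optimum the two cost components are equal, so total cost = 2·(Q*/2)H = Q*·H.
Minimum total = √(2DSH) = √(2 × 21,996 × 419 × 25.8) ≈ 21807.391.

TC* ≈ £21,807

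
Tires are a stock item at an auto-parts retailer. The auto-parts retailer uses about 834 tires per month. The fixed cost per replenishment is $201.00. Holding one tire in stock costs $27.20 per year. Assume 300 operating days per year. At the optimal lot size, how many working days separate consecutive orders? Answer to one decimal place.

Annual demand D = 834 × 12 = 10,008.
The optimal lot size = √(2DS/H) = √(2 × 10,008 × 201 / 27.2) ≈ 384.59.
Cycle time = Q*/D × 300 = 384.59 / 10,008 × 300 ≈ 11.529 days.

T ≈ 11.5 days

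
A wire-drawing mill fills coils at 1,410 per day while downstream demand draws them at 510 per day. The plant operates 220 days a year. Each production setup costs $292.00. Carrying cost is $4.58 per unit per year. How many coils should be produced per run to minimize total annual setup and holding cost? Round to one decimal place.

Q* ≈ 4,734.3 coils

Annual demand D = 510 × 220 = 112,200.
Production build-up factor (1 − d/p) = 1 − 510/1,410 = 0.6383.
Q* = √(2DS / (H(1 − d/p))) = √(2 × 112,200 × 292 / (4.58 × 0.6383)).
= √(65,524,800 / 2.9234) ≈ 4734.329.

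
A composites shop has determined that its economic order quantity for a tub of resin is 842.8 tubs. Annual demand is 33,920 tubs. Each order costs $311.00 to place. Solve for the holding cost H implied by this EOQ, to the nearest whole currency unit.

H ≈ $30

The basic EOQ model gives Q* = √(2DS/H); rearrange for the unknown.
From Q* = √(2DS/H): H = 2DS / Q*² = 2 × 33,920 × 311 / 842.8² = 29.7028.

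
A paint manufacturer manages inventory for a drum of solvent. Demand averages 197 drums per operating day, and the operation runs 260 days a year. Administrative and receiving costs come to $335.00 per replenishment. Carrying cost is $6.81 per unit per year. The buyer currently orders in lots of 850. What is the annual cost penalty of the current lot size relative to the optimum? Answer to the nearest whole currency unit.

Annual demand D = 197 × 260 = 51,220.
EOQ = √(2DS/H) = √(2 × 51,220 × 335 / 6.81) ≈ 2244.83.
Cost at Q* = (D/Q*)S + (Q*/2)H = √(2DSH) ≈ $15,287.30.
Cost at Q = 850: (51,220/850)×335 + (850/2)×6.81 = $20,186.71 + $2,894.25 = $23,080.96.
Excess = $23,080.96 − $15,287.30 = $7,793.66.

Extra cost ≈ $7,794 per year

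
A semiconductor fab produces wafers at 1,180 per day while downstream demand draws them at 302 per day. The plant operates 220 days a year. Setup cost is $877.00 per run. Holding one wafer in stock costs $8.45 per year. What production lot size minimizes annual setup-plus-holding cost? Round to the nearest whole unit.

Annual demand D = 302 × 220 = 66,440.
Production build-up factor (1 − d/p) = 1 − 302/1,180 = 0.7441.
Q* = √(2DS / (H(1 − d/p))) = √(2 × 66,440 × 877 / (8.45 × 0.7441)).
= √(116,535,760 / 6.2874) ≈ 4305.217.

Q* ≈ 4,305 wafers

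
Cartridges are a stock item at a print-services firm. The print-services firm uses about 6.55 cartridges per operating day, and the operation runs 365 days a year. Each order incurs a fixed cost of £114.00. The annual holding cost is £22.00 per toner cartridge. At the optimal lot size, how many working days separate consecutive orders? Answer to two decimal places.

T ≈ 24.03 days

Annual demand D = 6.55 × 365 = 2,390.75.
The optimal lot size = √(2DS/H) = √(2 × 2,390.75 × 114 / 22) ≈ 157.41.
Cycle time = Q*/D × 365 = 157.41 / 2,390.75 × 365 ≈ 24.032 days.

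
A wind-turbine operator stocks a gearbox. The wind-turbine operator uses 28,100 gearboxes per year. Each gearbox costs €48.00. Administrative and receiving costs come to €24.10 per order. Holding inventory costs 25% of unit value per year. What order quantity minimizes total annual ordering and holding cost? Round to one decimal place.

Q* ≈ 336.0 gearboxes

Holding cost H = 0.25 × €48.00 = €12.0000 per unit per year.
EOQ = √(2DS / H) = √(2 × 28,100 × 24.1 / 12).
= √(1,354,420 / 12) = √112,868.3333 ≈ 335.959.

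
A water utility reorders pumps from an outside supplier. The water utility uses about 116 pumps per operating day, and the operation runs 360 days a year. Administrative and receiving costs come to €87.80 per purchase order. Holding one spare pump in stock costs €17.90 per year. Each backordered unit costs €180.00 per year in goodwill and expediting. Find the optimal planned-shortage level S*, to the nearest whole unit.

Annual demand D = 116 × 360 = 41,760.
With planned backorders, Q* = √(2DS/H) · √((H+B)/B).
√(2DS/H) = √(2 × 41,760 × 87.8 / 17.9) = 640.053.
√((H+B)/B) = √((17.9+180)/180) = 1.0485.
Q* ≈ 671.124.
S* = Q* · H/(H+B) = 671.124 × 17.9/197.9 ≈ 60.703.

S* ≈ 61 pumps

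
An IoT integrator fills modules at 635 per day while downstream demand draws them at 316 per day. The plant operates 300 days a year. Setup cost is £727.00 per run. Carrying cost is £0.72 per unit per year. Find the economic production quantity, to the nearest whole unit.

Annual demand D = 316 × 300 = 94,800.
Production build-up factor (1 − d/p) = 1 − 316/635 = 0.5024.
Q* = √(2DS / (H(1 − d/p))) = √(2 × 94,800 × 727 / (0.72 × 0.5024)).
= √(137,839,200 / 0.3617) ≈ 19521.431.

Q* ≈ 19,521 modules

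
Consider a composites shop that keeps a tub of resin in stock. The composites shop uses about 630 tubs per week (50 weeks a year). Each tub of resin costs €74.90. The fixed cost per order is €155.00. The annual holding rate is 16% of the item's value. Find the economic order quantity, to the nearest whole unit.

Q* ≈ 903 tubs

Annual demand D = 630 × 50 = 31,500.
Holding cost H = 0.16 × €74.90 = €11.9840 per unit per year.
EOQ = √(2DS / H) = √(2 × 31,500 × 155 / 11.984).
= √(9,765,000 / 11.984) = √814,836.4486 ≈ 902.683.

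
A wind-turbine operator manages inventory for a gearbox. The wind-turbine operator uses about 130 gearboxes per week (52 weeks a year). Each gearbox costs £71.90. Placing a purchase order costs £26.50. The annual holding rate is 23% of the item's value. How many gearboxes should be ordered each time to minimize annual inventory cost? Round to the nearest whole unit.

Q* ≈ 147 gearboxes

Annual demand D = 130 × 52 = 6,760.
Holding cost H = 0.23 × £71.90 = £16.5370 per unit per year.
EOQ = √(2DS / H) = √(2 × 6,760 × 26.5 / 16.537).
= √(358,280 / 16.537) = √21,665.3565 ≈ 147.192.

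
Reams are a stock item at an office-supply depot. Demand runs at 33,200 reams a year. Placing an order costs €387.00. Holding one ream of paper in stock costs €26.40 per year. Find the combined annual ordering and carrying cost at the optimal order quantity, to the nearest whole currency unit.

TC* ≈ €26,046

The optimal lot size = √(2DS/H) = √(2 × 33,200 × 387 / 26.4) ≈ 986.59.
At Q*, ordering cost (D/Q*)S equals holding cost (Q*/2)H, each = √(DSH/2).
Minimum total = √(2DSH) = √(2 × 33,200 × 387 × 26.4) ≈ 26046.027.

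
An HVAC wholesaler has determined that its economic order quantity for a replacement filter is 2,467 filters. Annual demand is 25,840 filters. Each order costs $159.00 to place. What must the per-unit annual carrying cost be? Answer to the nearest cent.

The basic EOQ model gives Q* = √(2DS/H); rearrange for the unknown.
From Q* = √(2DS/H): H = 2DS / Q*² = 2 × 25,840 × 159 / 2,467² = 1.3501.

H ≈ $1.35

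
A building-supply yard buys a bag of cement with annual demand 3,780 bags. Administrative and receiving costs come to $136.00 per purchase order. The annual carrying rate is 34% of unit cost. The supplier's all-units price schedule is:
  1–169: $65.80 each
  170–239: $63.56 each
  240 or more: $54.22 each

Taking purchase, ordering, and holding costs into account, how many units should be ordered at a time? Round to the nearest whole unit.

Q* ≈ 240 bags

Holding cost per unit per year at price C is H = 0.34·C.
Candidates are each tier's EOQ (if it falls in that tier) and each price-break quantity.
Tier 1 ($65.80): EOQ = 214.4 exceeds tier's upper bound 169, so this tier is dominated.
EOQ at $63.56 = 218.1 (feasible in tier 2): TC = 3,780×$63.56 + (3,780/218.1)×136 + (218.1/2)×0.34×$63.56 = $244,970.50.
EOQ at $54.22 = 236.2 < 240, so use break Q=240: TC = 3,780×$54.22 + (3,780/240.0)×136 + (240.0/2)×0.34×$54.22 = $209,305.78.
Lowest total cost is $209,305.78 at Q = 240.0.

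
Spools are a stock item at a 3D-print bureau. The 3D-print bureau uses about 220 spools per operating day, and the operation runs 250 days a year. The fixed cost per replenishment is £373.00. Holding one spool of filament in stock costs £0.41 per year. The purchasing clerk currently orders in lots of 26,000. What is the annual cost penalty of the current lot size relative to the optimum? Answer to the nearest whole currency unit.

Annual demand D = 220 × 250 = 55,000.
EOQ = √(2DS/H) = √(2 × 55,000 × 373 / 0.41) ≈ 10003.66.
Cost at Q* = (D/Q*)S + (Q*/2)H = √(2DSH) ≈ £4,101.50.
Cost at Q = 26,000: (55,000/26,000)×373 + (26,000/2)×0.41 = £789.04 + £5,330.00 = £6,119.04.
Excess = £6,119.04 − £4,101.50 = £2,017.54.

Extra cost ≈ £2,018 per year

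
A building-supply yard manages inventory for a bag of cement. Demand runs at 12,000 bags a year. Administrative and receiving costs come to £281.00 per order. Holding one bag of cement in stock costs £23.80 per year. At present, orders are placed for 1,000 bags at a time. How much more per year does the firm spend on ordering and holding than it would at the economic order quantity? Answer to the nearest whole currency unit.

Extra cost ≈ £2,603 per year

EOQ = √(2DS/H) = √(2 × 12,000 × 281 / 23.8) ≈ 532.32.
Cost at Q* = (D/Q*)S + (Q*/2)H = √(2DSH) ≈ £12,669.14.
Cost at Q = 1,000: (12,000/1,000)×281 + (1,000/2)×23.8 = £3,372.00 + £11,900.00 = £15,272.00.
Excess = £15,272.00 − £12,669.14 = £2,602.86.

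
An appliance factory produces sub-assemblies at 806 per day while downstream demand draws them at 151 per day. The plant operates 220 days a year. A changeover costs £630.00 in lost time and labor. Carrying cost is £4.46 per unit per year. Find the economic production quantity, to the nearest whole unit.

Annual demand D = 151 × 220 = 33,220.
Production build-up factor (1 − d/p) = 1 − 151/806 = 0.8127.
Q* = √(2DS / (H(1 − d/p))) = √(2 × 33,220 × 630 / (4.46 × 0.8127)).
= √(41,857,200 / 3.6244) ≈ 3398.322.

Q* ≈ 3,398 sub-assemblies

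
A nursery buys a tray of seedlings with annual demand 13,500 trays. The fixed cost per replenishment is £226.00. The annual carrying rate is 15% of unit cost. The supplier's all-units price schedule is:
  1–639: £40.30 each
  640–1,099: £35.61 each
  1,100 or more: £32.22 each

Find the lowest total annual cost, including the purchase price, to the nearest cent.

TC* ≈ £440,400.56

Holding cost per unit per year at price C is H = 0.15·C.
Candidates are each tier's EOQ (if it falls in that tier) and each price-break quantity.
Tier 1 (£40.30): EOQ = 1004.7 exceeds tier's upper bound 639, so this tier is dominated.
EOQ at £35.61 = 1068.8 (feasible in tier 2): TC = 13,500×£35.61 + (13,500/1068.8)×226 + (1068.8/2)×0.15×£35.61 = £486,444.10.
EOQ at £32.22 = 1123.6 (feasible in tier 3): TC = 13,500×£32.22 + (13,500/1123.6)×226 + (1123.6/2)×0.15×£32.22 = £440,400.56.
Lowest total cost among the candidates is at Q = 1123.6.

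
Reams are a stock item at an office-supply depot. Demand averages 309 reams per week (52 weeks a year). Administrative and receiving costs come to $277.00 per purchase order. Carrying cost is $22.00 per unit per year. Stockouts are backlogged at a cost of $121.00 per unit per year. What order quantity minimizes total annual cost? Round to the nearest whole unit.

Annual demand D = 309 × 52 = 16,068.
With planned backorders, Q* = √(2DS/H) · √((H+B)/B).
√(2DS/H) = √(2 × 16,068 × 277 / 22) = 636.099.
√((H+B)/B) = √((22+121)/121) = 1.0871.
Q* ≈ 691.512.

Q* ≈ 692 reams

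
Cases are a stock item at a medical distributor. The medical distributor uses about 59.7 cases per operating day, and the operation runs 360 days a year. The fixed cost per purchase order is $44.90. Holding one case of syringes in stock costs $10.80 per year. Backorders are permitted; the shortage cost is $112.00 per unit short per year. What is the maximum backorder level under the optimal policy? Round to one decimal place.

Annual demand D = 59.7 × 360 = 21,492.
With planned backorders, Q* = √(2DS/H) · √((H+B)/B).
√(2DS/H) = √(2 × 21,492 × 44.9 / 10.8) = 422.732.
√((H+B)/B) = √((10.8+112)/112) = 1.0471.
Q* ≈ 442.644.
S* = Q* · H/(H+B) = 442.644 × 10.8/122.8 ≈ 38.930.

S* ≈ 38.9 cases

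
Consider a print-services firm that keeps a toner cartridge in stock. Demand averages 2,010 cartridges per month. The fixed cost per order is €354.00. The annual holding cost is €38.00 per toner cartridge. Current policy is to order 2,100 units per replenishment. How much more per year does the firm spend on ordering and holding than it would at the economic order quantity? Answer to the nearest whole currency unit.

Annual demand D = 2,010 × 12 = 24,120.
EOQ = √(2DS/H) = √(2 × 24,120 × 354 / 38) ≈ 670.37.
Cost at Q* = (D/Q*)S + (Q*/2)H = √(2DSH) ≈ €25,474.00.
Cost at Q = 2,100: (24,120/2,100)×354 + (2,100/2)×38 = €4,065.94 + €39,900.00 = €43,965.94.
Excess = €43,965.94 − €25,474.00 = €18,491.95.

Extra cost ≈ €18,492 per year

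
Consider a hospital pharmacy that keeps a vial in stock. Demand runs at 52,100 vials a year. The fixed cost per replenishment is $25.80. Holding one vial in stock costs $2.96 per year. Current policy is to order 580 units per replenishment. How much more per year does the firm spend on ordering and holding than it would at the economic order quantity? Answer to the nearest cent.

Extra cost ≈ $355.04 per year

EOQ = √(2DS/H) = √(2 × 52,100 × 25.8 / 2.96) ≈ 953.01.
Cost at Q* = (D/Q*)S + (Q*/2)H = √(2DSH) ≈ $2,820.91.
Cost at Q = 580: (52,100/580)×25.8 + (580/2)×2.96 = $2,317.55 + $858.40 = $3,175.95.
Excess = $3,175.95 − $2,820.91 = $355.04.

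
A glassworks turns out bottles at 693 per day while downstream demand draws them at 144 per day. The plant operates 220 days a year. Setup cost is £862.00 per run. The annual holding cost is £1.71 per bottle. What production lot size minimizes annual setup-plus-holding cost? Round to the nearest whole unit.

Annual demand D = 144 × 220 = 31,680.
Production build-up factor (1 − d/p) = 1 − 144/693 = 0.7922.
Q* = √(2DS / (H(1 − d/p))) = √(2 × 31,680 × 862 / (1.71 × 0.7922)).
= √(54,616,320 / 1.3547) ≈ 6349.560.

Q* ≈ 6,350 bottles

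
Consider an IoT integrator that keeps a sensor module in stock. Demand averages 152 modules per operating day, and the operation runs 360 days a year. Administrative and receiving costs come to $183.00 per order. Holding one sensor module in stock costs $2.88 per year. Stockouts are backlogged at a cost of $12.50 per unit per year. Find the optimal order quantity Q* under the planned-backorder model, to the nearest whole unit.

Annual demand D = 152 × 360 = 54,720.
With planned backorders, Q* = √(2DS/H) · √((H+B)/B).
√(2DS/H) = √(2 × 54,720 × 183 / 2.88) = 2637.044.
√((H+B)/B) = √((2.88+12.5)/12.5) = 1.1092.
Q* ≈ 2925.099.

Q* ≈ 2,925 modules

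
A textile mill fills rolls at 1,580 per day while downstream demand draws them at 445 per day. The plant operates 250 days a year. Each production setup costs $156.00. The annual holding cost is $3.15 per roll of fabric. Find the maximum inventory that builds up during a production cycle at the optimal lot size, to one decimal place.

Annual demand D = 445 × 250 = 111,250.
Production build-up factor (1 − d/p) = 1 − 445/1,580 = 0.7184.
Q* = √(2DS / (H(1 − d/p))) = √(2 × 111,250 × 156 / (3.15 × 0.7184)).
= √(34,710,000 / 2.2628) ≈ 3916.541.
Maximum inventory = Q*(1 − d/p) = 3916.541 × 0.7184 ≈ 2813.464.

I_max ≈ 2,813.5 rolls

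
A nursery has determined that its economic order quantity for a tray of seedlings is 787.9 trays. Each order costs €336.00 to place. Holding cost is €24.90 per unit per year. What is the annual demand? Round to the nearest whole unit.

D ≈ 23,002 trays per year

The basic EOQ model gives Q* = √(2DS/H); rearrange for the unknown.
From Q* = √(2DS/H): D = Q*²H / (2S) = 787.9² × 24.9 / (2 × 336) = 23002.354.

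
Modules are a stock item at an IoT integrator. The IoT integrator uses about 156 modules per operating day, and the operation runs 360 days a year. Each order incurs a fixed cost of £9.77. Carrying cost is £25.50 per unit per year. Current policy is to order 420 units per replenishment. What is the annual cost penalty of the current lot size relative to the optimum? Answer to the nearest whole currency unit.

Extra cost ≈ £1,372 per year

Annual demand D = 156 × 360 = 56,160.
EOQ = √(2DS/H) = √(2 × 56,160 × 9.77 / 25.5) ≈ 207.45.
Cost at Q* = (D/Q*)S + (Q*/2)H = √(2DSH) ≈ £5,289.88.
Cost at Q = 420: (56,160/420)×9.77 + (420/2)×25.5 = £1,306.39 + £5,355.00 = £6,661.39.
Excess = £6,661.39 − £5,289.88 = £1,371.51.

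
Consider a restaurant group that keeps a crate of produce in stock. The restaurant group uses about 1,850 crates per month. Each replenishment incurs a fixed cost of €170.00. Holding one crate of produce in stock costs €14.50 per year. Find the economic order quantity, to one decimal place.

Annual demand D = 1,850 × 12 = 22,200.
EOQ = √(2DS / H) = √(2 × 22,200 × 170 / 14.5).
= √(7,548,000 / 14.5) = √520,551.7241 ≈ 721.493.

Q* ≈ 721.5 crates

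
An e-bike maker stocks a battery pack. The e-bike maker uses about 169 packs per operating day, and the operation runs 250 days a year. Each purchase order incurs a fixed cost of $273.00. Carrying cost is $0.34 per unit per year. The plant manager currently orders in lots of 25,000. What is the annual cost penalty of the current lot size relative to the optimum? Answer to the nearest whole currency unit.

Annual demand D = 169 × 250 = 42,250.
EOQ = √(2DS/H) = √(2 × 42,250 × 273 / 0.34) ≈ 8237.02.
Cost at Q* = (D/Q*)S + (Q*/2)H = √(2DSH) ≈ $2,800.59.
Cost at Q = 25,000: (42,250/25,000)×273 + (25,000/2)×0.34 = $461.37 + $4,250.00 = $4,711.37.
Excess = $4,711.37 − $2,800.59 = $1,910.78.

Extra cost ≈ $1,911 per year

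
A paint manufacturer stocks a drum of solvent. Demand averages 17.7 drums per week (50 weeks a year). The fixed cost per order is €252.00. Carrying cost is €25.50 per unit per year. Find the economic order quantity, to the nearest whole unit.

Annual demand D = 17.7 × 50 = 885.
EOQ = √(2DS / H) = √(2 × 885 × 252 / 25.5).
= √(446,040 / 25.5) = √17,491.7647 ≈ 132.256.

Q* ≈ 132 drums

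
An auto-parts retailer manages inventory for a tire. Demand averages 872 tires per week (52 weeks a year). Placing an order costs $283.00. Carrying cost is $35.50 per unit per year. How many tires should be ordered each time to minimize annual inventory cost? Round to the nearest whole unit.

Q* ≈ 850 tires

Annual demand D = 872 × 52 = 45,344.
EOQ = √(2DS / H) = √(2 × 45,344 × 283 / 35.5).
= √(25,664,704 / 35.5) = √722,949.4085 ≈ 850.264.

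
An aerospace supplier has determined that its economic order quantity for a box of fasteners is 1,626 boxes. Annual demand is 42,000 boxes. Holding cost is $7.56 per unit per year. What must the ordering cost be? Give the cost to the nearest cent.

S ≈ $237.95

Squaring Q* = √(2DS/H) gives Q*² = 2DS/H.
From Q* = √(2DS/H): S = Q*²H / (2D) = 1,626² × 7.56 / (2 × 42,000) = 237.9488.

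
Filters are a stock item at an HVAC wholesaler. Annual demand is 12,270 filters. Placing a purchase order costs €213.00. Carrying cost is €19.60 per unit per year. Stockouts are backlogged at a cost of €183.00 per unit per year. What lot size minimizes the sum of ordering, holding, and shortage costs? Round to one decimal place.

Q* ≈ 543.4 filters

With planned backorders, Q* = √(2DS/H) · √((H+B)/B).
√(2DS/H) = √(2 × 12,270 × 213 / 19.6) = 516.415.
√((H+B)/B) = √((19.6+183)/183) = 1.0522.
Q* ≈ 543.367.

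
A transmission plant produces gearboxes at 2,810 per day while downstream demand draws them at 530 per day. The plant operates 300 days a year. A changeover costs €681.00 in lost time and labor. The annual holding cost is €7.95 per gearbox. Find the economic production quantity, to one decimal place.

Annual demand D = 530 × 300 = 159,000.
Production build-up factor (1 − d/p) = 1 − 530/2,810 = 0.8114.
Q* = √(2DS / (H(1 − d/p))) = √(2 × 159,000 × 681 / (7.95 × 0.8114)).
= √(216,558,000 / 6.4505) ≈ 5794.144.

Q* ≈ 5,794.1 gearboxes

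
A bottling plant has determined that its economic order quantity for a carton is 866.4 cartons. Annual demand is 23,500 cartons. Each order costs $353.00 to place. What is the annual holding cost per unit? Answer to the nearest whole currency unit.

The basic EOQ model gives Q* = √(2DS/H); rearrange for the unknown.
From Q* = √(2DS/H): H = 2DS / Q*² = 2 × 23,500 × 353 / 866.4² = 22.1022.

H ≈ $22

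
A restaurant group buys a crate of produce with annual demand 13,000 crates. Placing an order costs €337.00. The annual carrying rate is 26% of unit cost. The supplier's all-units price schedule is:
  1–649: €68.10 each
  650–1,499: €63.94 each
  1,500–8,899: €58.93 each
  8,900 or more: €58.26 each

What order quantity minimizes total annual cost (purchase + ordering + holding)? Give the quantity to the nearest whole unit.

Q* ≈ 1,500 crates

Holding cost per unit per year at price C is H = 0.26·C.
Evaluate total cost at each tier's feasible EOQ or, if the EOQ is below the tier, at the tier's minimum quantity.
Tier 1 (€68.10): EOQ = 703.5 exceeds tier's upper bound 649, so this tier is dominated.
EOQ at €63.94 = 726.0 (feasible in tier 2): TC = 13,000×€63.94 + (13,000/726.0)×337 + (726.0/2)×0.26×€63.94 = €843,289.09.
EOQ at €58.93 = 756.2 < 1500, so use break Q=1500: TC = 13,000×€58.93 + (13,000/1500.0)×337 + (1500.0/2)×0.26×€58.93 = €780,502.02.
EOQ at €58.26 = 760.6 < 8900, so use break Q=8900: TC = 13,000×€58.26 + (13,000/8900.0)×337 + (8900.0/2)×0.26×€58.26 = €825,279.07.
Lowest total cost is €780,502.02 at Q = 1500.0.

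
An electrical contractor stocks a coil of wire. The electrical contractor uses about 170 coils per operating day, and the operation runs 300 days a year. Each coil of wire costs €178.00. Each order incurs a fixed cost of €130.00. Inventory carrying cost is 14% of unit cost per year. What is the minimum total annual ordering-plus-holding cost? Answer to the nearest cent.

TC* ≈ €18,177.99

Annual demand D = 170 × 300 = 51,000.
Holding cost H = 0.14 × €178.00 = €24.9200 per unit per year.
EOQ = √(2DS/H) = √(2 × 51,000 × 130 / 24.92) ≈ 729.45.
At Q*, ordering cost (D/Q*)S equals holding cost (Q*/2)H, each = √(DSH/2).
Minimum total = √(2DSH) = √(2 × 51,000 × 130 × 24.92) ≈ 18177.987.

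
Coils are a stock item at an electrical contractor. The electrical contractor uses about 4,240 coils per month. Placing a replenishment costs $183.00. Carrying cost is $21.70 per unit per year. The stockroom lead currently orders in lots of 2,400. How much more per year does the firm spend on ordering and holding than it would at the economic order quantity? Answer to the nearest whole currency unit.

Extra cost ≈ $9,817 per year

Annual demand D = 4,240 × 12 = 50,880.
EOQ = √(2DS/H) = √(2 × 50,880 × 183 / 21.7) ≈ 926.37.
Cost at Q* = (D/Q*)S + (Q*/2)H = √(2DSH) ≈ $20,102.22.
Cost at Q = 2,400: (50,880/2,400)×183 + (2,400/2)×21.7 = $3,879.60 + $26,040.00 = $29,919.60.
Excess = $29,919.60 − $20,102.22 = $9,817.38.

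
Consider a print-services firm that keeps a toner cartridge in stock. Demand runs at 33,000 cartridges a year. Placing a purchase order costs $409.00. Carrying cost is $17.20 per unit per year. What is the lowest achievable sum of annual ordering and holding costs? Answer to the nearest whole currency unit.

EOQ = √(2DS/H) = √(2 × 33,000 × 409 / 17.2) ≈ 1252.76.
At Q*, ordering cost (D/Q*)S equals holding cost (Q*/2)H, each = √(DSH/2).
Minimum total = √(2DSH) = √(2 × 33,000 × 409 × 17.2) ≈ 21547.547.

TC* ≈ $21,548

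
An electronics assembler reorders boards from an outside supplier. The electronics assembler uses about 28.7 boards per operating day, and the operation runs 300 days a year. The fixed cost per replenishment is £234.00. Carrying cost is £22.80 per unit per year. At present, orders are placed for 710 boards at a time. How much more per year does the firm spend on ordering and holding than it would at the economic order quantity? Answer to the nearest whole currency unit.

Extra cost ≈ £1,347 per year

Annual demand D = 28.7 × 300 = 8,610.
EOQ = √(2DS/H) = √(2 × 8,610 × 234 / 22.8) ≈ 420.39.
Cost at Q* = (D/Q*)S + (Q*/2)H = √(2DSH) ≈ £9,585.00.
Cost at Q = 710: (8,610/710)×234 + (710/2)×22.8 = £2,837.66 + £8,094.00 = £10,931.66.
Excess = £10,931.66 − £9,585.00 = £1,346.67.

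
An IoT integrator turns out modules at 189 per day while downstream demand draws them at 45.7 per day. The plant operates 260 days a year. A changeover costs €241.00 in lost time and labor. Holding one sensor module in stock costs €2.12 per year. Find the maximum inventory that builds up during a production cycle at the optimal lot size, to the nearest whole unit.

Annual demand D = 45.7 × 260 = 11,882.
Production build-up factor (1 − d/p) = 1 − 45.7/189 = 0.7582.
Q* = √(2DS / (H(1 − d/p))) = √(2 × 11,882 × 241 / (2.12 × 0.7582)).
= √(5,727,124 / 1.6074) ≈ 1887.592.
Maximum inventory = Q*(1 − d/p) = 1887.592 × 0.7582 ≈ 1431.174.

I_max ≈ 1,431 modules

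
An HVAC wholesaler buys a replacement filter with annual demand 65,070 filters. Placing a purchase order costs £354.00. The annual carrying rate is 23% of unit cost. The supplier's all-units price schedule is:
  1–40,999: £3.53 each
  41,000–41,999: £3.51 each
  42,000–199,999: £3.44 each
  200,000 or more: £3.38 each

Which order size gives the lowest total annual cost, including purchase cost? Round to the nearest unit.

Holding cost per unit per year at price C is H = 0.23·C.
For each price level, check whether its EOQ is feasible; otherwise the best quantity at that price is the breakpoint.
EOQ at £3.53 = 7532.8 (feasible in tier 1): TC = 65,070×£3.53 + (65,070/7532.8)×354 + (7532.8/2)×0.23×£3.53 = £235,812.97.
EOQ at £3.51 = 7554.2 < 41000, so use break Q=41000: TC = 65,070×£3.51 + (65,070/41000.0)×354 + (41000.0/2)×0.23×£3.51 = £245,507.17.
EOQ at £3.44 = 7630.7 < 42000, so use break Q=42000: TC = 65,070×£3.44 + (65,070/42000.0)×354 + (42000.0/2)×0.23×£3.44 = £241,004.45.
EOQ at £3.38 = 7698.1 < 200000, so use break Q=200000: TC = 65,070×£3.38 + (65,070/200000.0)×354 + (200000.0/2)×0.23×£3.38 = £297,791.77.
Lowest total cost is £235,812.97 at Q = 7532.8.

Q* ≈ 7,533 filters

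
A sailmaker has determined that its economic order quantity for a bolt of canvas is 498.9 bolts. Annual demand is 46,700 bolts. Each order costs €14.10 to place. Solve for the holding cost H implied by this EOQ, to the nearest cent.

Squaring Q* = √(2DS/H) gives Q*² = 2DS/H.
From Q* = √(2DS/H): H = 2DS / Q*² = 2 × 46,700 × 14.1 / 498.9² = 5.2910.

H ≈ €5.29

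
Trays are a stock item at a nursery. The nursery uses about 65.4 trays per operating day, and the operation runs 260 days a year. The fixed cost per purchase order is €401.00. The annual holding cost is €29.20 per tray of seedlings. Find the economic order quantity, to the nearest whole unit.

Annual demand D = 65.4 × 260 = 17,004.
EOQ = √(2DS / H) = √(2 × 17,004 × 401 / 29.2).
= √(13,637,208 / 29.2) = √467,027.6712 ≈ 683.394.

Q* ≈ 683 trays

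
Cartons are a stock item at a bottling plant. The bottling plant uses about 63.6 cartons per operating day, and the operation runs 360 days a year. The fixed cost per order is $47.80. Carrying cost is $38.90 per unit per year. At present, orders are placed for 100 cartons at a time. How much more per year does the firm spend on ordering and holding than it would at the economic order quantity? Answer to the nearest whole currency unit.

Annual demand D = 63.6 × 360 = 22,896.
EOQ = √(2DS/H) = √(2 × 22,896 × 47.8 / 38.9) ≈ 237.21.
Cost at Q* = (D/Q*)S + (Q*/2)H = √(2DSH) ≈ $9,227.49.
Cost at Q = 100: (22,896/100)×47.8 + (100/2)×38.9 = $10,944.29 + $1,945.00 = $12,889.29.
Excess = $12,889.29 − $9,227.49 = $3,661.80.

Extra cost ≈ $3,662 per year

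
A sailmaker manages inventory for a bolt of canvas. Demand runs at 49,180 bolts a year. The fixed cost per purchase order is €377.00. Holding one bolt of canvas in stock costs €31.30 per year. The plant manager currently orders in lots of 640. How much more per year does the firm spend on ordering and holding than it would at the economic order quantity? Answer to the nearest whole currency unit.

Extra cost ≈ €4,918 per year

EOQ = √(2DS/H) = √(2 × 49,180 × 377 / 31.3) ≈ 1088.45.
Cost at Q* = (D/Q*)S + (Q*/2)H = √(2DSH) ≈ €34,068.43.
Cost at Q = 640: (49,180/640)×377 + (640/2)×31.3 = €28,970.09 + €10,016.00 = €38,986.09.
Excess = €38,986.09 − €34,068.43 = €4,917.67.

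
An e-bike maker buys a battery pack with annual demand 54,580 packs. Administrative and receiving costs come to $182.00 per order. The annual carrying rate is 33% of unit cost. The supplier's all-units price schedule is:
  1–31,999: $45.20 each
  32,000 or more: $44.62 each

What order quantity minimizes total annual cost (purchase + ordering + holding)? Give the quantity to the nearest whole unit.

Holding cost per unit per year at price C is H = 0.33·C.
For each price level, check whether its EOQ is feasible; otherwise the best quantity at that price is the breakpoint.
EOQ at $45.20 = 1154.1 (feasible in tier 1): TC = 54,580×$45.20 + (54,580/1154.1)×182 + (1154.1/2)×0.33×$45.20 = $2,484,230.47.
EOQ at $44.62 = 1161.6 < 32000, so use break Q=32000: TC = 54,580×$44.62 + (54,580/32000.0)×182 + (32000.0/2)×0.33×$44.62 = $2,671,263.62.
Lowest total cost is $2,484,230.47 at Q = 1154.1.

Q* ≈ 1,154 packs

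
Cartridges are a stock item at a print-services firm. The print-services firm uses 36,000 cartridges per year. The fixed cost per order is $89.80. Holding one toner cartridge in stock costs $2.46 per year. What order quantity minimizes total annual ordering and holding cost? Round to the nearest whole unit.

EOQ = √(2DS / H) = √(2 × 36,000 × 89.8 / 2.46).
= √(6,465,600 / 2.46) = √2,628,292.6829 ≈ 1621.201.

Q* ≈ 1,621 cartridges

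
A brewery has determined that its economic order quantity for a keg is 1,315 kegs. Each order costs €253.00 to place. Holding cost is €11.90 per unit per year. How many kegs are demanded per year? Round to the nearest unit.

The basic EOQ model gives Q* = √(2DS/H); rearrange for the unknown.
From Q* = √(2DS/H): D = Q*²H / (2S) = 1,315² × 11.9 / (2 × 253) = 40667.544.

D ≈ 40,668 kegs per year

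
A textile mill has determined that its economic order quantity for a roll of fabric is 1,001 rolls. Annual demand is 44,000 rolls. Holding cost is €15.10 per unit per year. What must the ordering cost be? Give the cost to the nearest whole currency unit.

S ≈ €172

The basic EOQ model gives Q* = √(2DS/H); rearrange for the unknown.
From Q* = √(2DS/H): S = Q*²H / (2D) = 1,001² × 15.1 / (2 × 44,000) = 171.9343.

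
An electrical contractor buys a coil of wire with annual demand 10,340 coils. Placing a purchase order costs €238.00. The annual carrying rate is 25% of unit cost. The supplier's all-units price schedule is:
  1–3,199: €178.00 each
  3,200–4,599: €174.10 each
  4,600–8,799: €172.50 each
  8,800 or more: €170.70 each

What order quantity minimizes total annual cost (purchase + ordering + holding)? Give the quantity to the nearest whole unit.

Q* ≈ 333 coils

Holding cost per unit per year at price C is H = 0.25·C.
Evaluate total cost at each tier's feasible EOQ or, if the EOQ is below the tier, at the tier's minimum quantity.
EOQ at €178.00 = 332.6 (feasible in tier 1): TC = 10,340×€178.00 + (10,340/332.6)×238 + (332.6/2)×0.25×€178.00 = €1,855,319.39.
EOQ at €174.10 = 336.3 < 3200, so use break Q=3200: TC = 10,340×€174.10 + (10,340/3200.0)×238 + (3200.0/2)×0.25×€174.10 = €1,870,603.04.
EOQ at €172.50 = 337.8 < 4600, so use break Q=4600: TC = 10,340×€172.50 + (10,340/4600.0)×238 + (4600.0/2)×0.25×€172.50 = €1,883,372.48.
EOQ at €170.70 = 339.6 < 8800, so use break Q=8800: TC = 10,340×€170.70 + (10,340/8800.0)×238 + (8800.0/2)×0.25×€170.70 = €1,953,087.65.
Lowest total cost is €1,855,319.39 at Q = 332.6.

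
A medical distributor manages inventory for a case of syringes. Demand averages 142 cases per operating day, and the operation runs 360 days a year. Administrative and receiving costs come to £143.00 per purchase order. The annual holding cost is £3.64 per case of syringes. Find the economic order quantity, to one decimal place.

Annual demand D = 142 × 360 = 51,120.
EOQ = √(2DS / H) = √(2 × 51,120 × 143 / 3.64).
= √(14,620,320 / 3.64) = √4,016,571.4286 ≈ 2004.139.

Q* ≈ 2,004.1 cases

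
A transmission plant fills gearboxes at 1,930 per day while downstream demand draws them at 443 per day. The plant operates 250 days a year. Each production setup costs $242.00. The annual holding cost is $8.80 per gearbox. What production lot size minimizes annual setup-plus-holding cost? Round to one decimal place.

Q* ≈ 2,811.7 gearboxes

Annual demand D = 443 × 250 = 110,750.
Production build-up factor (1 − d/p) = 1 − 443/1,930 = 0.7705.
Q* = √(2DS / (H(1 − d/p))) = √(2 × 110,750 × 242 / (8.8 × 0.7705)).
= √(53,603,000 / 6.7801) ≈ 2811.748.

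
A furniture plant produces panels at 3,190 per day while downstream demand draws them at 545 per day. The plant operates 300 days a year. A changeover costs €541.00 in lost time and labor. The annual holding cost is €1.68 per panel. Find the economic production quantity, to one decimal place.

Q* ≈ 11,269.4 panels

Annual demand D = 545 × 300 = 163,500.
Production build-up factor (1 − d/p) = 1 − 545/3,190 = 0.8292.
Q* = √(2DS / (H(1 − d/p))) = √(2 × 163,500 × 541 / (1.68 × 0.8292)).
= √(176,907,000 / 1.393) ≈ 11269.389.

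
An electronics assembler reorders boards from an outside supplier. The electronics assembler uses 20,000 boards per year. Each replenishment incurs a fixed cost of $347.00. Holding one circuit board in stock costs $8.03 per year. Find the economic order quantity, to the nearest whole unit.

Q* ≈ 1,315 boards

EOQ = √(2DS / H) = √(2 × 20,000 × 347 / 8.03).
= √(13,880,000 / 8.03) = √1,728,518.0573 ≈ 1314.731.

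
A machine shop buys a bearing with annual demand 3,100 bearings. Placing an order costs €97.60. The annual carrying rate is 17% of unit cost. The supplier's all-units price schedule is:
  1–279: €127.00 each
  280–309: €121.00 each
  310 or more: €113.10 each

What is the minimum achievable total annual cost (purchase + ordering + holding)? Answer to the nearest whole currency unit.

TC* ≈ €354,566

Holding cost per unit per year at price C is H = 0.17·C.
For each price level, check whether its EOQ is feasible; otherwise the best quantity at that price is the breakpoint.
EOQ at €127.00 = 167.4 (feasible in tier 1): TC = 3,100×€127.00 + (3,100/167.4)×97.6 + (167.4/2)×0.17×€127.00 = €397,314.49.
EOQ at €121.00 = 171.5 < 280, so use break Q=280: TC = 3,100×€121.00 + (3,100/280.0)×97.6 + (280.0/2)×0.17×€121.00 = €379,060.37.
EOQ at €113.10 = 177.4 < 310, so use break Q=310: TC = 3,100×€113.10 + (3,100/310.0)×97.6 + (310.0/2)×0.17×€113.10 = €354,566.18.
Lowest total cost among the candidates is at Q = 310.0.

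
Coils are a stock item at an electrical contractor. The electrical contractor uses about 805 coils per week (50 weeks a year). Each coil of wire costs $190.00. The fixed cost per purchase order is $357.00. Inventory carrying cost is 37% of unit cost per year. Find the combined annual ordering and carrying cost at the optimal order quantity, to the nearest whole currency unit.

Annual demand D = 805 × 50 = 40,250.
Holding cost H = 0.37 × $190.00 = $70.3000 per unit per year.
EOQ = √(2DS/H) = √(2 × 40,250 × 357 / 70.3) ≈ 639.37.
At Q*, ordering cost (D/Q*)S equals holding cost (Q*/2)H, each = √(DSH/2).
Minimum total = √(2DSH) = √(2 × 40,250 × 357 × 70.3) ≈ 44947.932.

TC* ≈ $44,948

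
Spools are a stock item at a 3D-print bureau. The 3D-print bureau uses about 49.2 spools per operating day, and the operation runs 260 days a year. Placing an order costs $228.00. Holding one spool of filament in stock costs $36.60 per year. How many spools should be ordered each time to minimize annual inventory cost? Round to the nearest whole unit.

Q* ≈ 399 spools

Annual demand D = 49.2 × 260 = 12,792.
EOQ = √(2DS / H) = √(2 × 12,792 × 228 / 36.6).
= √(5,833,152 / 36.6) = √159,375.7377 ≈ 399.219.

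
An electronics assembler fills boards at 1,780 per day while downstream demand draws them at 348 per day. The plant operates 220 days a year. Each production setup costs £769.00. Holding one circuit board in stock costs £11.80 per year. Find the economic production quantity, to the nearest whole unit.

Annual demand D = 348 × 220 = 76,560.
Production build-up factor (1 − d/p) = 1 − 348/1,780 = 0.8045.
Q* = √(2DS / (H(1 − d/p))) = √(2 × 76,560 × 769 / (11.8 × 0.8045)).
= √(117,749,280 / 9.493) ≈ 3521.897.

Q* ≈ 3,522 boards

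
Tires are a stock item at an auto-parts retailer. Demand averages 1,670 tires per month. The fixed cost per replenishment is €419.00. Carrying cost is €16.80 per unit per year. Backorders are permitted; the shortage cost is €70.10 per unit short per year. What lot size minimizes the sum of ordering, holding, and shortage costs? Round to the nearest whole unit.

Annual demand D = 1,670 × 12 = 20,040.
With planned backorders, Q* = √(2DS/H) · √((H+B)/B).
√(2DS/H) = √(2 × 20,040 × 419 / 16.8) = 999.807.
√((H+B)/B) = √((16.8+70.1)/70.1) = 1.1134.
Q* ≈ 1113.184.

Q* ≈ 1,113 tires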